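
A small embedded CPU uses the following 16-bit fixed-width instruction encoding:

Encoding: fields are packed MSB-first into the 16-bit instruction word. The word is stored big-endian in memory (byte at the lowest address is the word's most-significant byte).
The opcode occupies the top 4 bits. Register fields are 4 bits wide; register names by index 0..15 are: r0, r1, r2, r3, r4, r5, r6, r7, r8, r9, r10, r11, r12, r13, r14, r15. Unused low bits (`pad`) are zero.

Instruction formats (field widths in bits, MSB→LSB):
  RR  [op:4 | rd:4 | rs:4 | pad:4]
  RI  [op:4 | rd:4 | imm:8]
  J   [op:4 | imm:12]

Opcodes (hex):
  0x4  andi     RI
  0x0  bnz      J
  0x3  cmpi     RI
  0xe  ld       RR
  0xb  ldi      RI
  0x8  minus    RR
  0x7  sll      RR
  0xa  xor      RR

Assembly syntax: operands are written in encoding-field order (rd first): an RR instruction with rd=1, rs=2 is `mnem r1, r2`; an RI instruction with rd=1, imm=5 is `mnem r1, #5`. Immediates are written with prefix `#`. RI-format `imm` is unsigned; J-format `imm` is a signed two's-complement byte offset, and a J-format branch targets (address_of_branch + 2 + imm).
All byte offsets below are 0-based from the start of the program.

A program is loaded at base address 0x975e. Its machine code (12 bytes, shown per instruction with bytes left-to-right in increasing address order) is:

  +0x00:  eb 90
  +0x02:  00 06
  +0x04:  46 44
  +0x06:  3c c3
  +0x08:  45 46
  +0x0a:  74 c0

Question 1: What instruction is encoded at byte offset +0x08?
andi r5, #70

+0x08: 45 46 ⇒ word 0x4546 (big)
  op=0x4546>>12=0x4 ⇒ andi (RI)
  rd: (w>>8)&0xf=0x5 → r5
  imm: (w>>0)&0xff=0x46 → #70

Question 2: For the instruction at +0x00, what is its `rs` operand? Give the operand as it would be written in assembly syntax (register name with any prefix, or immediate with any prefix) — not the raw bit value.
r9

[00] eb 90 → 0xeb90
  top 4b → 0xe → ld [RR]
  rd@[11:8]=0xb ⇒ r11
  rs@[7:4]=0x9 ⇒ r9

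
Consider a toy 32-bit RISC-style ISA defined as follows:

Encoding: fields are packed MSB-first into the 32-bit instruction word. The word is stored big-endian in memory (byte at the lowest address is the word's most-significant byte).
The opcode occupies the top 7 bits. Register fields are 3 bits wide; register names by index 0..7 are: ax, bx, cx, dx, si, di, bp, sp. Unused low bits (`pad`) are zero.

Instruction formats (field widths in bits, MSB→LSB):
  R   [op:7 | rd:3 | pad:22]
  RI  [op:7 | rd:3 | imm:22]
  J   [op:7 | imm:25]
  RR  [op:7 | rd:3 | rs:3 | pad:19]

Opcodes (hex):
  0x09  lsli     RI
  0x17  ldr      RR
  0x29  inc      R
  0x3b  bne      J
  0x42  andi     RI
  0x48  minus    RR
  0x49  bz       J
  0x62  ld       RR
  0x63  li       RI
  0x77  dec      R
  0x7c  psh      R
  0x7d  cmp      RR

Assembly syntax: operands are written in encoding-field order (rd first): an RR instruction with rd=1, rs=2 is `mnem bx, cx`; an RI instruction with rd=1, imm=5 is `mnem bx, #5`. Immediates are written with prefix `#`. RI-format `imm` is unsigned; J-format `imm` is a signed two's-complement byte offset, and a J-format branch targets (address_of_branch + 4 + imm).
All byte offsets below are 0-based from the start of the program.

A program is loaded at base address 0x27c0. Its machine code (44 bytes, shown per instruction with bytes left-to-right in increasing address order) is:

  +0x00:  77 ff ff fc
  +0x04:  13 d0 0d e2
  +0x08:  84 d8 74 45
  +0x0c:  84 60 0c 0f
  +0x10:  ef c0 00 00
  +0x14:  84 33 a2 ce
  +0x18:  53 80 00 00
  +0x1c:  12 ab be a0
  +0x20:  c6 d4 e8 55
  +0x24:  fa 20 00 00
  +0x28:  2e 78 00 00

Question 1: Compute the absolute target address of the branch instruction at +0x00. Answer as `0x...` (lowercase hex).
0x27c0

off 0x00: read 77 ff ff fc as big → 0x77fffffc
  op=0x77fffffc>>25=0x3b ⇒ bne (J)
  [24:0] imm=33554428 (s25→-4) = #-4
  target = base 0x27c0 + off 0x00 + 4 + imm -4 = 0x27c0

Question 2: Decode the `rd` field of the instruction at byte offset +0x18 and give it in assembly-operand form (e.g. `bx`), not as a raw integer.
@+18  big-endian(53 80 00 00) = 0x53800000
  top 7b → 0x29 → inc [R]
  [24:22] rd=6 = bp

bp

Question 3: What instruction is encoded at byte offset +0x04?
lsli sp, #1052130

+0x04: 13 d0 0d e2 ⇒ word 0x13d00de2 (big)
  op=0x13d00de2>>25=0x9 ⇒ lsli (RI)
  rd: (w>>22)&0x7=0x7 → sp
  imm: (w>>0)&0x3fffff=0x100de2 → #1052130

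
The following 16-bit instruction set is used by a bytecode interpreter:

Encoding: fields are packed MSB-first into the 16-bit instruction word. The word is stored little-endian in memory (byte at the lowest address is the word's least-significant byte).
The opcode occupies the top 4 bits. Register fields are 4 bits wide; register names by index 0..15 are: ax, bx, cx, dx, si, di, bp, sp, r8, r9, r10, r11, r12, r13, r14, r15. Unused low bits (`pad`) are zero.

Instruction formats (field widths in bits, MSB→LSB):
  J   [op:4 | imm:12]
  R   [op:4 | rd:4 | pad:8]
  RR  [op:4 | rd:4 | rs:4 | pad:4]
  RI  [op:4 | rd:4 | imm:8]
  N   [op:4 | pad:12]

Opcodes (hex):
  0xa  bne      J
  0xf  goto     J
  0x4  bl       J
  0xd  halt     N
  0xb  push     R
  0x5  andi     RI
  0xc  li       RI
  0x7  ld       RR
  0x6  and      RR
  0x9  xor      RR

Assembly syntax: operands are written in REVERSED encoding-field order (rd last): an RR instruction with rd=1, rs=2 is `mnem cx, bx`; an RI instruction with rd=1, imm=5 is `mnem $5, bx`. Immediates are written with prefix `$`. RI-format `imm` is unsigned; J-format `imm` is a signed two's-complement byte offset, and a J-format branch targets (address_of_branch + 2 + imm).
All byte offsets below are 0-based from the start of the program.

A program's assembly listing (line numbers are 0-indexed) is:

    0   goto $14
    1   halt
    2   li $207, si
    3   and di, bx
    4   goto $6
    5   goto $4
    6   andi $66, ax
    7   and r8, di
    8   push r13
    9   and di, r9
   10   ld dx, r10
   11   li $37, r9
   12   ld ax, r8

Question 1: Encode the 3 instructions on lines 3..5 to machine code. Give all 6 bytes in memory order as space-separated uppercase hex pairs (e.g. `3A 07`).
L3: and op=0x6:4|rd=1:4|rs=5:4|pad=0:4 ⇒ 0x6150 ⇒ little 50 61
L4: goto op=0xf:4|imm=6:12 ⇒ 0xf006 ⇒ little 06 f0
L5: goto op=0xf:4|imm=4:12 ⇒ 0xf004 ⇒ little 04 f0

50 61 06 F0 04 F0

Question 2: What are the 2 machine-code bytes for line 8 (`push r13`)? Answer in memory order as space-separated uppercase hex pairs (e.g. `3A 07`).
00 BD

8. push fields op=0xb:4|rd=13:4|pad=0:8 → word bd00h → 00 bd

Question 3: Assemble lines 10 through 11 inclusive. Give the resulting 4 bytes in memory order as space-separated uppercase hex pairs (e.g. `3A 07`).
30 7A 25 C9

L10: ld op=0x7:4|rd=10:4|rs=3:4|pad=0:4 ⇒ 0x7a30 ⇒ little 30 7a
L11: li op=0xc:4|rd=9:4|imm=37:8 ⇒ 0xc925 ⇒ little 25 c9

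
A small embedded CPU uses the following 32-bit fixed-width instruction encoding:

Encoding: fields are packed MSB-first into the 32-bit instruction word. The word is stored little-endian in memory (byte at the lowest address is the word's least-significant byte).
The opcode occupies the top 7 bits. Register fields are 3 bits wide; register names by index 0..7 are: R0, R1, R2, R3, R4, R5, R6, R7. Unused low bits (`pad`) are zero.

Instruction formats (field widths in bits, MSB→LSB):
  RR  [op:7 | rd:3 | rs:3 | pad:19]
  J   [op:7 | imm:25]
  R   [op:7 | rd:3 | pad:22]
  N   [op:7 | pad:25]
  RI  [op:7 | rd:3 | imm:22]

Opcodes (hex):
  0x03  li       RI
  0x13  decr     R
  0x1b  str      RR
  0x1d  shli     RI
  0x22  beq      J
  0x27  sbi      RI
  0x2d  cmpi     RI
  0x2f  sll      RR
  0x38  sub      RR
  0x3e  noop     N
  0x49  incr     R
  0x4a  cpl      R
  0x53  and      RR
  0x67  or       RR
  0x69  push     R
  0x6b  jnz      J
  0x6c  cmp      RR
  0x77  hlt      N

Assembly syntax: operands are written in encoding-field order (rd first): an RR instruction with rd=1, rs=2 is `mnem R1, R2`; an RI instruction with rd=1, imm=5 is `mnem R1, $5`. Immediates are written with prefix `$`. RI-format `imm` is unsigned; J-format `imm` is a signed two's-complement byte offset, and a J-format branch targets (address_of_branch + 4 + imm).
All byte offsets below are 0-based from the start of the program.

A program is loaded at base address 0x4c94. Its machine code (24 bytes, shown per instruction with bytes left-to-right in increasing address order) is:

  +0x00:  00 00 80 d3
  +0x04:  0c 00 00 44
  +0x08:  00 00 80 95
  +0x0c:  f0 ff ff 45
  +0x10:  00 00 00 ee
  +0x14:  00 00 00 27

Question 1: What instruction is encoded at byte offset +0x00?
push R6

+0x00: 00 00 80 d3 ⇒ word 0xd3800000 (little)
  top 7b → 0x69 → push [R]
  rd@[24:22]=0x6 ⇒ R6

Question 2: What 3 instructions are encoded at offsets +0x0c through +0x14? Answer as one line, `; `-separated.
beq $-16; hlt; decr R4

[0c] f0 ff ff 45 → 0x45fffff0
  op=0x45fffff0>>25=0x22 ⇒ beq (J)
  imm: (w>>0)&0x1ffffff=0x1fffff0 (s25→-16) → $-16
[10] 00 00 00 ee → 0xee000000
  op=0xee000000>>25=0x77 ⇒ hlt (N)
[14] 00 00 00 27 → 0x27000000
  op=0x27000000>>25=0x13 ⇒ decr (R)
  rd: (w>>22)&0x7=0x4 → R4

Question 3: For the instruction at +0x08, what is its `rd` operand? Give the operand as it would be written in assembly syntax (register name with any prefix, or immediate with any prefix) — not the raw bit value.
R6

+0x08: 00 00 80 95 ⇒ word 0x95800000 (little)
  op=0x95800000>>25=0x4a ⇒ cpl (R)
  rd: (w>>22)&0x7=0x6 → R6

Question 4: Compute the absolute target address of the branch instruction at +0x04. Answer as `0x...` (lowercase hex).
+0x04: 0c 00 00 44 ⇒ word 0x4400000c (little)
  op=0x4400000c>>25=0x22 ⇒ beq (J)
  [24:0] imm=12 = $12
  target = base 0x4c94 + off 0x04 + 4 + imm 12 = 0x4ca8

0x4ca8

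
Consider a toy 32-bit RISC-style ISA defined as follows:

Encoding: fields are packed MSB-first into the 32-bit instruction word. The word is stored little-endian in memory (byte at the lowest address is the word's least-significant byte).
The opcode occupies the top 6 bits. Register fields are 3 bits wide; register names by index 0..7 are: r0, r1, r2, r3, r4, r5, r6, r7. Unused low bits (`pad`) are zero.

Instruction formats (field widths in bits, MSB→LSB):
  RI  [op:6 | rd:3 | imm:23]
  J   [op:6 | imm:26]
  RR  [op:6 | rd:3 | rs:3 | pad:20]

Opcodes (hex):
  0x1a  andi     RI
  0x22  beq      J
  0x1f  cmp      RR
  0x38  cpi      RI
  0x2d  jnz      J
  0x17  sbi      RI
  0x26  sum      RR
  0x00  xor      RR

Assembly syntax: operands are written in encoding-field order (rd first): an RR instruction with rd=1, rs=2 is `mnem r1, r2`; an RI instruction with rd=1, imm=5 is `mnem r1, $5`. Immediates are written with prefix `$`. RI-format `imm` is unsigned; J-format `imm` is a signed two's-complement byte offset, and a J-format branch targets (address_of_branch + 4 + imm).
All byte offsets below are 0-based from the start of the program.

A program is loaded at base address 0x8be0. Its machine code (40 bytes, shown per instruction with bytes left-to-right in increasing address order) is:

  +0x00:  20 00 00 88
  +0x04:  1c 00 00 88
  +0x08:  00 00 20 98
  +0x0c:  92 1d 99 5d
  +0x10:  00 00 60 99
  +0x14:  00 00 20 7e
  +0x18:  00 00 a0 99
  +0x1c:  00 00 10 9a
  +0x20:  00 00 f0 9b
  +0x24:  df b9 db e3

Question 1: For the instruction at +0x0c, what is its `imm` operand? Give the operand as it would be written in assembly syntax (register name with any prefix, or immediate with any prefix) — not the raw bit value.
+0x0c: 92 1d 99 5d ⇒ word 0x5d991d92 (little)
  top 6b → 0x17 → sbi [RI]
  rd@[25:23]=0x3 ⇒ r3
  imm@[22:0]=0x191d92 ⇒ $1645970

$1645970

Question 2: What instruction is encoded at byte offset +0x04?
beq $28

off 0x04: read 1c 00 00 88 as little → 0x8800001c
  op=0x8800001c>>26=0x22 ⇒ beq (J)
  imm@[25:0]=0x1c ⇒ $28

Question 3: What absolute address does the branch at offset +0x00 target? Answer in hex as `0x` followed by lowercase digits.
0x8c04

@+00  little-endian(20 00 00 88) = 0x88000020
  op=0x88000020>>26=0x22 ⇒ beq (J)
  [25:0] imm=32 = $32
  target = base 0x8be0 + off 0x00 + 4 + imm 32 = 0x8c04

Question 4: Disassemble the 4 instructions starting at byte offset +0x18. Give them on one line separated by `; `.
sum r3, r2; sum r4, r1; sum r7, r7; cpi r7, $6011359

+0x18: 00 00 a0 99 ⇒ word 0x99a00000 (little)
  opcode bits[31:26]=0x26: sum/RR
  rd: (w>>23)&0x7=0x3 → r3
  rs: (w>>20)&0x7=0x2 → r2
+0x1c: 00 00 10 9a ⇒ word 0x9a100000 (little)
  opcode bits[31:26]=0x26: sum/RR
  rd: (w>>23)&0x7=0x4 → r4
  rs: (w>>20)&0x7=0x1 → r1
+0x20: 00 00 f0 9b ⇒ word 0x9bf00000 (little)
  opcode bits[31:26]=0x26: sum/RR
  rd: (w>>23)&0x7=0x7 → r7
  rs: (w>>20)&0x7=0x7 → r7
+0x24: df b9 db e3 ⇒ word 0xe3dbb9df (little)
  opcode bits[31:26]=0x38: cpi/RI
  rd: (w>>23)&0x7=0x7 → r7
  imm: (w>>0)&0x7fffff=0x5bb9df → $6011359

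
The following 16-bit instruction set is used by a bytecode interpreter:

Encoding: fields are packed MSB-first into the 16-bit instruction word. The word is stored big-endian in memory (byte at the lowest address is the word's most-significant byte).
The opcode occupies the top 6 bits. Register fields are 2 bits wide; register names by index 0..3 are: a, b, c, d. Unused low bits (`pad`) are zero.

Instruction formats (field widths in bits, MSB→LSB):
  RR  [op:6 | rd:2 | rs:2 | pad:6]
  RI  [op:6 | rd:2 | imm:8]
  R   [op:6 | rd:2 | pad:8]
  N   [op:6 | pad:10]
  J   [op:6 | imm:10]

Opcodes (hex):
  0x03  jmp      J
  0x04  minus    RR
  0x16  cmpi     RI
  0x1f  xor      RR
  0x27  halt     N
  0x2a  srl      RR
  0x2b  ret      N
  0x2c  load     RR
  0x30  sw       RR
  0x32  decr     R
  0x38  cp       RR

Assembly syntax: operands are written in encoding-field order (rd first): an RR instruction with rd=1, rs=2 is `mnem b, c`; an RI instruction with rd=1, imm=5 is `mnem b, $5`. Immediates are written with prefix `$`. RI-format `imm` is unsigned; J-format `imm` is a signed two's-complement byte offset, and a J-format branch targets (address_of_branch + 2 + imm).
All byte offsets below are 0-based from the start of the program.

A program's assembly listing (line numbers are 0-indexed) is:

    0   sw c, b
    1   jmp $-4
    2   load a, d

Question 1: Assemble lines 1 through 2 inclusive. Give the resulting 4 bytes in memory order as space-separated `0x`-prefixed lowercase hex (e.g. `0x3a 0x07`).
0x0f 0xfc 0xb0 0xc0

line 1 (jmp): pack op=0x3:6|imm=-4:10 = 0x0ffc; big→ 0f fc
line 2 (load): pack op=0x2c:6|rd=0:2|rs=3:2|pad=0:6 = 0xb0c0; big→ b0 c0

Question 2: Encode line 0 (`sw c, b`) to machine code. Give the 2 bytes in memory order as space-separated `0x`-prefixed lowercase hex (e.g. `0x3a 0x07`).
0. sw fields op=0x30:6|rd=2:2|rs=1:2|pad=0:6 → word c240h → c2 40

0xc2 0x40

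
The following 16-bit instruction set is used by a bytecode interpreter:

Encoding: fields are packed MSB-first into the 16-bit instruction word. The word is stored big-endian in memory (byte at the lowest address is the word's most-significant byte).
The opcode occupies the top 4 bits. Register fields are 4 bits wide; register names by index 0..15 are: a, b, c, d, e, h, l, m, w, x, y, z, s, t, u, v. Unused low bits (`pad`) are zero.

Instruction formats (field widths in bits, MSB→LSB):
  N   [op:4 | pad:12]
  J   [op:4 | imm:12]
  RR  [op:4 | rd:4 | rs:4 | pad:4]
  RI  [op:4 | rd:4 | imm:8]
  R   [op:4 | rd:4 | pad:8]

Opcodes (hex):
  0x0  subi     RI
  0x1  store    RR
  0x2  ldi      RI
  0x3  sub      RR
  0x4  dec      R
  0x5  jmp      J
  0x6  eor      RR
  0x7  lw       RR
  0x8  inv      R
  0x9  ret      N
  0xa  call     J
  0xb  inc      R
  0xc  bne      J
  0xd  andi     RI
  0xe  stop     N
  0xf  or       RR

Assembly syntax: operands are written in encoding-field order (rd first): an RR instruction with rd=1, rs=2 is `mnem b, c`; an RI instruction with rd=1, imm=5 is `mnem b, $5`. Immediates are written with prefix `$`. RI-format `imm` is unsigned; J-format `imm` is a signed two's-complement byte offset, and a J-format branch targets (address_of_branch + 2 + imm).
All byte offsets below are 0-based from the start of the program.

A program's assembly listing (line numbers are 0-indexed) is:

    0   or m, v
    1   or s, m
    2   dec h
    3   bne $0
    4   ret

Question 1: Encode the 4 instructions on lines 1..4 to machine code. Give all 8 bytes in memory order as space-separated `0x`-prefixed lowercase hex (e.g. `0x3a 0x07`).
1. or fields op=0xf:4|rd=12:4|rs=7:4|pad=0:4 → word fc70h → fc 70
2. dec fields op=0x4:4|rd=5:4|pad=0:8 → word 4500h → 45 00
3. bne fields op=0xc:4|imm=0:12 → word c000h → c0 00
4. ret fields op=0x9:4|pad=0:12 → word 9000h → 90 00

0xfc 0x70 0x45 0x00 0xc0 0x00 0x90 0x00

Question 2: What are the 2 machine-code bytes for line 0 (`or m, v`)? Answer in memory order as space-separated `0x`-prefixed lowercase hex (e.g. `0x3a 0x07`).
0xf7 0xf0

L0: or op=0xf:4|rd=7:4|rs=15:4|pad=0:4 ⇒ 0xf7f0 ⇒ big f7 f0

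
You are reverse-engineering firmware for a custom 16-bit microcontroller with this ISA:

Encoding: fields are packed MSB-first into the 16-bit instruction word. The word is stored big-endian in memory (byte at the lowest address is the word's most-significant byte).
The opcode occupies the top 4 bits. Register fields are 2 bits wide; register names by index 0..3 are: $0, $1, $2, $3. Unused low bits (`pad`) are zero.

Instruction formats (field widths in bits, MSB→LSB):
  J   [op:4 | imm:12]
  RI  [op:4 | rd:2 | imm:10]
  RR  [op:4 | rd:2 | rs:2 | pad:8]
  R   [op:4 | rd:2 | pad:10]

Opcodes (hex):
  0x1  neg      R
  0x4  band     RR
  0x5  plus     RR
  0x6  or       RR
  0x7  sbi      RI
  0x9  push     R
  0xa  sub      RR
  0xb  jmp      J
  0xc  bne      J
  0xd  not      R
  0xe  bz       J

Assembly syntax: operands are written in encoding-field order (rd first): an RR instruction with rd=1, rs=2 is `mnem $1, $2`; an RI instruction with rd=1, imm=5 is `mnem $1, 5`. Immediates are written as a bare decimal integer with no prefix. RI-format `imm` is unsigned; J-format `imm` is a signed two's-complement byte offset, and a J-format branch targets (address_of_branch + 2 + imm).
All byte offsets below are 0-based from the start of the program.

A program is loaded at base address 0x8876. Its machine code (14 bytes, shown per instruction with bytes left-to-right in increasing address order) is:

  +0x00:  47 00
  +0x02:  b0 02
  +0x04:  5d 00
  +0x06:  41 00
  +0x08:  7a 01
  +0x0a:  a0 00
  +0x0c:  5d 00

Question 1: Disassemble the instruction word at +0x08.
sbi $2, 513

off 0x08: read 7a 01 as big → 0x7a01
  opcode bits[15:12]=0x7: sbi/RI
  [11:10] rd=2 = $2
  [9:0] imm=513 = 513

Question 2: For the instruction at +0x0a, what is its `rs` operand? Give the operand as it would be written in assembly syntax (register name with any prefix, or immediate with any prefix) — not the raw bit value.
[0a] a0 00 → 0xa000
  opcode bits[15:12]=0xa: sub/RR
  rd: (w>>10)&0x3=0x0 → $0
  rs: (w>>8)&0x3=0x0 → $0

$0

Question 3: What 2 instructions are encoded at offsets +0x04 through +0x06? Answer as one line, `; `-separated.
[04] 5d 00 → 0x5d00
  op=0x5d00>>12=0x5 ⇒ plus (RR)
  rd: (w>>10)&0x3=0x3 → $3
  rs: (w>>8)&0x3=0x1 → $1
[06] 41 00 → 0x4100
  op=0x4100>>12=0x4 ⇒ band (RR)
  rd: (w>>10)&0x3=0x0 → $0
  rs: (w>>8)&0x3=0x1 → $1

plus $3, $1; band $0, $1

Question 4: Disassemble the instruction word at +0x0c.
plus $3, $1

@+0c  big-endian(5d 00) = 0x5d00
  opcode bits[15:12]=0x5: plus/RR
  [11:10] rd=3 = $3
  [9:8] rs=1 = $1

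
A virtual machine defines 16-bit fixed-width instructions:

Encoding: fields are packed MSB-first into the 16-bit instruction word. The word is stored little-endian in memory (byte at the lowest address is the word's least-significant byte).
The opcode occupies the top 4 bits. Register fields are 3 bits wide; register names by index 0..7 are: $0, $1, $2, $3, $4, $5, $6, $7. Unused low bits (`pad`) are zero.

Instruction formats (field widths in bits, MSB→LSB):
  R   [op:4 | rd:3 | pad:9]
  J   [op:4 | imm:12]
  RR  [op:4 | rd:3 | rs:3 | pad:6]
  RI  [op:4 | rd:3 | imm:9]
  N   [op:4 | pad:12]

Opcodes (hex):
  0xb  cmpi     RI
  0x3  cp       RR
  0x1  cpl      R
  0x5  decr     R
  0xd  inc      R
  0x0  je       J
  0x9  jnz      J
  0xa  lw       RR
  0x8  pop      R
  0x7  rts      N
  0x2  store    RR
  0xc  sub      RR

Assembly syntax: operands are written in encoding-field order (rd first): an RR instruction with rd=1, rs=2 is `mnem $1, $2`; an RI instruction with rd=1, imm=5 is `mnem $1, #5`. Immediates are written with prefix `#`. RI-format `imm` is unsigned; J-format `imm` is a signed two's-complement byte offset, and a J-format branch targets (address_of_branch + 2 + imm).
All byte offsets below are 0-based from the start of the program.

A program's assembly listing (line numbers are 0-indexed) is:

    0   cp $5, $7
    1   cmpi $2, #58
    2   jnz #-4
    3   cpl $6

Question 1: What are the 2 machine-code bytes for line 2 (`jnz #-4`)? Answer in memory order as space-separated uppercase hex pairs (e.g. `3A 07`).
FC 9F

line 2 (jnz): pack op=0x9:4|imm=-4:12 = 0x9ffc; little→ fc 9f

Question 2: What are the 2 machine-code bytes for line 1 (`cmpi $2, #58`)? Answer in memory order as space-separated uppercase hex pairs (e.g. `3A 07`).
3A B4

L1: cmpi op=0xb:4|rd=2:3|imm=58:9 ⇒ 0xb43a ⇒ little 3a b4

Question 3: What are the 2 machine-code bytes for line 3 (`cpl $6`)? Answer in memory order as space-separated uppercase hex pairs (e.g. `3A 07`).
3. cpl fields op=0x1:4|rd=6:3|pad=0:9 → word 1c00h → 00 1c

00 1C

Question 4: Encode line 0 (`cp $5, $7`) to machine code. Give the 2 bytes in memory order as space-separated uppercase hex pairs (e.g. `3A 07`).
C0 3B

line 0 (cp): pack op=0x3:4|rd=5:3|rs=7:3|pad=0:6 = 0x3bc0; little→ c0 3b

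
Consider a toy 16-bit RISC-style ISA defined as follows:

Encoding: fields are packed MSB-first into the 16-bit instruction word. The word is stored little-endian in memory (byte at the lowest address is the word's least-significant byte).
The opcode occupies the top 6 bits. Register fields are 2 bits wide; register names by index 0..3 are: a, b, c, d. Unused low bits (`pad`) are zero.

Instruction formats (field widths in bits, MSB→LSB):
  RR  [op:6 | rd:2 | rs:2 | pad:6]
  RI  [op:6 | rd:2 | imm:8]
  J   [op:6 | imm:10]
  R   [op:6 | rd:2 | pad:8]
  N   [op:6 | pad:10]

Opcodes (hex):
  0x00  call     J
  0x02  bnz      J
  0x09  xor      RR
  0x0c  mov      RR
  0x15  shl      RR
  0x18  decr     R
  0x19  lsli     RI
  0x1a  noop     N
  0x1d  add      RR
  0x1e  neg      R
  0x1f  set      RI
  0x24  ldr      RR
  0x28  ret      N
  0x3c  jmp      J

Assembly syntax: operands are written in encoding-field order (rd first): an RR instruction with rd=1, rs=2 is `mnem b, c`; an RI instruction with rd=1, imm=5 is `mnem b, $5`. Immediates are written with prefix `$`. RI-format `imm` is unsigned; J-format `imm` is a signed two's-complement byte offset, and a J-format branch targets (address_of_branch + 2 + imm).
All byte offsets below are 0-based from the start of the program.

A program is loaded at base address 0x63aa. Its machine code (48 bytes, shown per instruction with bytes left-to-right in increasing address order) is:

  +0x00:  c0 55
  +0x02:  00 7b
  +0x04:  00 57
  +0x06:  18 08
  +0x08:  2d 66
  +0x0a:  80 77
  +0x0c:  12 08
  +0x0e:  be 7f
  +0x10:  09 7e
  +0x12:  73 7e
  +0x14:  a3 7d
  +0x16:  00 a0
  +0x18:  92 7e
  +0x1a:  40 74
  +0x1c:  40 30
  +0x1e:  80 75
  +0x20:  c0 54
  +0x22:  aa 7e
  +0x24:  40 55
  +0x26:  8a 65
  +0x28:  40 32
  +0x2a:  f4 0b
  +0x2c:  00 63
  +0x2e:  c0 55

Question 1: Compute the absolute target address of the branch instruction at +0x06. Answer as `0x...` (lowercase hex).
[06] 18 08 → 0x0818
  top 6b → 0x2 → bnz [J]
  imm@[9:0]=0x18 ⇒ $24
  target = base 0x63aa + off 0x06 + 2 + imm 24 = 0x63ca

0x63ca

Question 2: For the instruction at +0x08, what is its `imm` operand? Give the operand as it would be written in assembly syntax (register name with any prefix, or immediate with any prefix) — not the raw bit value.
$45

[08] 2d 66 → 0x662d
  op=0x662d>>10=0x19 ⇒ lsli (RI)
  rd: (w>>8)&0x3=0x2 → c
  imm: (w>>0)&0xff=0x2d → $45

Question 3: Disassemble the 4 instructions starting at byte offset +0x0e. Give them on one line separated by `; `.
set d, $190; set c, $9; set c, $115; set b, $163

[0e] be 7f → 0x7fbe
  opcode bits[15:10]=0x1f: set/RI
  rd@[9:8]=0x3 ⇒ d
  imm@[7:0]=0xbe ⇒ $190
[10] 09 7e → 0x7e09
  opcode bits[15:10]=0x1f: set/RI
  rd@[9:8]=0x2 ⇒ c
  imm@[7:0]=0x9 ⇒ $9
[12] 73 7e → 0x7e73
  opcode bits[15:10]=0x1f: set/RI
  rd@[9:8]=0x2 ⇒ c
  imm@[7:0]=0x73 ⇒ $115
[14] a3 7d → 0x7da3
  opcode bits[15:10]=0x1f: set/RI
  rd@[9:8]=0x1 ⇒ b
  imm@[7:0]=0xa3 ⇒ $163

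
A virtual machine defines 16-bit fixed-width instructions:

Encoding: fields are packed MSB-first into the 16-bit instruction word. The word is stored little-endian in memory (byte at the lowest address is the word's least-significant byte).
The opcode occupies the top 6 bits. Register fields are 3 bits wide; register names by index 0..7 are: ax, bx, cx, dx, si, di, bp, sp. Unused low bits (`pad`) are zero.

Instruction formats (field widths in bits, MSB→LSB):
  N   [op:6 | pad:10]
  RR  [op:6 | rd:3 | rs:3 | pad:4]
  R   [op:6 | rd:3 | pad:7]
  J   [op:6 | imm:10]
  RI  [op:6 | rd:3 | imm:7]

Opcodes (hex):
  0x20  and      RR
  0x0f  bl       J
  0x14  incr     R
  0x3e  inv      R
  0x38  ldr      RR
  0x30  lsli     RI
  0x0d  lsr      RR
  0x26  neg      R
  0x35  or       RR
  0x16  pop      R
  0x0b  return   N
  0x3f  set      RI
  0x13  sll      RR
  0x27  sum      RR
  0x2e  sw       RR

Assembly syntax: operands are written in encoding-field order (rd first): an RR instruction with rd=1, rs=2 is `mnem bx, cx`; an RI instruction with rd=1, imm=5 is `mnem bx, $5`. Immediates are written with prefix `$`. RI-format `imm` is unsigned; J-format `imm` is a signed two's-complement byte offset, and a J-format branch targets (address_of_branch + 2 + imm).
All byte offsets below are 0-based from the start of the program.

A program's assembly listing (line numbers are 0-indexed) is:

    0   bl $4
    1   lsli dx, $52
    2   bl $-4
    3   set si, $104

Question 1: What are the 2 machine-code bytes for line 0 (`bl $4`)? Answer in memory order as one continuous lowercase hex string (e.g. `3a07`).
0. bl fields op=0xf:6|imm=4:10 → word 3c04h → 04 3c

043c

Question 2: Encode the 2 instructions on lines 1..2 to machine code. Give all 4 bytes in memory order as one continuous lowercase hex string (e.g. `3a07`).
L1: lsli op=0x30:6|rd=3:3|imm=52:7 ⇒ 0xc1b4 ⇒ little b4 c1
L2: bl op=0xf:6|imm=-4:10 ⇒ 0x3ffc ⇒ little fc 3f

b4c1fc3f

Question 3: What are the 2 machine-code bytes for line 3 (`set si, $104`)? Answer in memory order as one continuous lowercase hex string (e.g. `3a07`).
68fe

line 3 (set): pack op=0x3f:6|rd=4:3|imm=104:7 = 0xfe68; little→ 68 fe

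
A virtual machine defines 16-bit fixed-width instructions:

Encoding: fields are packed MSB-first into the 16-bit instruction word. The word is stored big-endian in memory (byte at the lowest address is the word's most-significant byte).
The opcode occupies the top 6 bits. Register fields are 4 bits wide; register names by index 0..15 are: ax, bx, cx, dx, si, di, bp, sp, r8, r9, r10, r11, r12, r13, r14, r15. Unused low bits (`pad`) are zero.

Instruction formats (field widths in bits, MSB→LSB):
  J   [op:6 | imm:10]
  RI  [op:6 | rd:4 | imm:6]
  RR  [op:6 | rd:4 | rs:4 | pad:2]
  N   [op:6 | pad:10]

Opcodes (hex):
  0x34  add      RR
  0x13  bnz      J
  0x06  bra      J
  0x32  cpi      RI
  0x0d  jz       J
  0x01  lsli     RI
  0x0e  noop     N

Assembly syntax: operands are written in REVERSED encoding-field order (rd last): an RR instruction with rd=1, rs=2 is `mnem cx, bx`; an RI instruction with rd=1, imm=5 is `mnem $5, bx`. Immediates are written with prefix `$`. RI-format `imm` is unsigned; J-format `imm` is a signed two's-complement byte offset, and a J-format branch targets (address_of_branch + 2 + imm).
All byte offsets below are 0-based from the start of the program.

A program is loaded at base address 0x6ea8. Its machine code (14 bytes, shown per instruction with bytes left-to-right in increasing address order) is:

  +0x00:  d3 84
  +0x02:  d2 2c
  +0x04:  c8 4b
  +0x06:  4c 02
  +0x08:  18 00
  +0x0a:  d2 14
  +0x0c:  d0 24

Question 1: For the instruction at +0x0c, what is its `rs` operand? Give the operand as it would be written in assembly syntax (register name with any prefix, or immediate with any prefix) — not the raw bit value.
r9

off 0x0c: read d0 24 as big → 0xd024
  op=0xd024>>10=0x34 ⇒ add (RR)
  [9:6] rd=0 = ax
  [5:2] rs=9 = r9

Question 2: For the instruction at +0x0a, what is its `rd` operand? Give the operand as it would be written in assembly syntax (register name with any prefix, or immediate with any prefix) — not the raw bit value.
r8

+0x0a: d2 14 ⇒ word 0xd214 (big)
  top 6b → 0x34 → add [RR]
  rd: (w>>6)&0xf=0x8 → r8
  rs: (w>>2)&0xf=0x5 → di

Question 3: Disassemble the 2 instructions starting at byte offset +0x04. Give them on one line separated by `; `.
cpi $11, bx; bnz $2

[04] c8 4b → 0xc84b
  op=0xc84b>>10=0x32 ⇒ cpi (RI)
  [9:6] rd=1 = bx
  [5:0] imm=11 = $11
[06] 4c 02 → 0x4c02
  op=0x4c02>>10=0x13 ⇒ bnz (J)
  [9:0] imm=2 = $2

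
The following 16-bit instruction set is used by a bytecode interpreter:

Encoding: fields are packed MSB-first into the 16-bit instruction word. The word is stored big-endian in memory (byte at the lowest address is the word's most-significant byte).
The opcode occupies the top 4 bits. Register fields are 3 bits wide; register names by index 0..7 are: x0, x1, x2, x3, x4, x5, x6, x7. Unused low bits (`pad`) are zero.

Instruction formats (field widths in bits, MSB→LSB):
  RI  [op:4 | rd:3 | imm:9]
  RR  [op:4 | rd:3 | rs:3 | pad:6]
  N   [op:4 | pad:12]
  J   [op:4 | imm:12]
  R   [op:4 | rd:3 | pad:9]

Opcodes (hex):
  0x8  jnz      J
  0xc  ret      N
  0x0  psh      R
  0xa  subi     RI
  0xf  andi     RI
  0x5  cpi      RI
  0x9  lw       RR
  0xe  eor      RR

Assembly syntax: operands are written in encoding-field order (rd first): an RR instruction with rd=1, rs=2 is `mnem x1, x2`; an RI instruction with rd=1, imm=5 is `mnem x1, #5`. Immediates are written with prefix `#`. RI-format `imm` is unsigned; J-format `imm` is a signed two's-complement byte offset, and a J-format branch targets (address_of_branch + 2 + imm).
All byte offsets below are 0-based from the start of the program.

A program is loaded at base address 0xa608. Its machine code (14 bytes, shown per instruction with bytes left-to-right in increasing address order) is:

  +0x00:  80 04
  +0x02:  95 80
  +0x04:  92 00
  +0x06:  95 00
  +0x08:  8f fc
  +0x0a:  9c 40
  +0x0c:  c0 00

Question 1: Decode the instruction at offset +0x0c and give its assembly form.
[0c] c0 00 → 0xc000
  top 4b → 0xc → ret [N]

ret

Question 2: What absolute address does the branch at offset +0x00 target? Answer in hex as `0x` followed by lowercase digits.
0xa60e

@+00  big-endian(80 04) = 0x8004
  op=0x8004>>12=0x8 ⇒ jnz (J)
  imm@[11:0]=0x4 ⇒ #4
  target = base 0xa608 + off 0x00 + 2 + imm 4 = 0xa60e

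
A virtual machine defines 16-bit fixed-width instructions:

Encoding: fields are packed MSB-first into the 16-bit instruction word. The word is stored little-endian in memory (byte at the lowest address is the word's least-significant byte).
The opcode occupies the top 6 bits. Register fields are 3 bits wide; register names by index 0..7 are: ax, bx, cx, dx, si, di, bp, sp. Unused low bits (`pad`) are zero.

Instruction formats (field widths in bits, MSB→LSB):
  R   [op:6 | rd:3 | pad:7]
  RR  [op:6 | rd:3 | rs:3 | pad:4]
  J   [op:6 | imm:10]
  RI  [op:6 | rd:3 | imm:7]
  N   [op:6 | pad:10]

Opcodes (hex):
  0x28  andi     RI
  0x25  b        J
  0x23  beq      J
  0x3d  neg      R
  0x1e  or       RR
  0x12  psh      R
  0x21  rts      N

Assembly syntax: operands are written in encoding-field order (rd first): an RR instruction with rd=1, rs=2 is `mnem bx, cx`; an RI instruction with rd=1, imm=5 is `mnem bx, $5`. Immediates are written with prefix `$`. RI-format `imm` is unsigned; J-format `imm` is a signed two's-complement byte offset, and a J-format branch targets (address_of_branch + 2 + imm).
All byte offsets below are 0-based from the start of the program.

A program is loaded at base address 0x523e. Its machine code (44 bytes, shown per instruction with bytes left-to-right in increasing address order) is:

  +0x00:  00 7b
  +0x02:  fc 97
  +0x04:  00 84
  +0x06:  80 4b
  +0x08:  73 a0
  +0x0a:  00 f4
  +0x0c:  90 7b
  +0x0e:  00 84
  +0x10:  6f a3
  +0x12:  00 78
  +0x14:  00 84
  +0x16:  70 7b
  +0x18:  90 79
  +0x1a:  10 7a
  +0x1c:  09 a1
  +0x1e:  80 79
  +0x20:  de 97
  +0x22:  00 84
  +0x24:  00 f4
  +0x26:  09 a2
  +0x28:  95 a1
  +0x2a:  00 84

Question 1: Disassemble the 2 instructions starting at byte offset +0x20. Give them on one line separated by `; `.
[20] de 97 → 0x97de
  top 6b → 0x25 → b [J]
  imm: (w>>0)&0x3ff=0x3de (s10→-34) → $-34
[22] 00 84 → 0x8400
  top 6b → 0x21 → rts [N]

b $-34; rts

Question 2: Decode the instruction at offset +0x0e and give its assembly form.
@+0e  little-endian(00 84) = 0x8400
  op=0x8400>>10=0x21 ⇒ rts (N)

rts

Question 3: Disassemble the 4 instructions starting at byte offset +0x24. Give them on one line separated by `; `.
+0x24: 00 f4 ⇒ word 0xf400 (little)
  top 6b → 0x3d → neg [R]
  rd@[9:7]=0x0 ⇒ ax
+0x26: 09 a2 ⇒ word 0xa209 (little)
  top 6b → 0x28 → andi [RI]
  rd@[9:7]=0x4 ⇒ si
  imm@[6:0]=0x9 ⇒ $9
+0x28: 95 a1 ⇒ word 0xa195 (little)
  top 6b → 0x28 → andi [RI]
  rd@[9:7]=0x3 ⇒ dx
  imm@[6:0]=0x15 ⇒ $21
+0x2a: 00 84 ⇒ word 0x8400 (little)
  top 6b → 0x21 → rts [N]

neg ax; andi si, $9; andi dx, $21; rts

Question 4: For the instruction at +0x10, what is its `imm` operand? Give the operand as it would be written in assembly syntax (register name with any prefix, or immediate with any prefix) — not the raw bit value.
$111

@+10  little-endian(6f a3) = 0xa36f
  top 6b → 0x28 → andi [RI]
  [9:7] rd=6 = bp
  [6:0] imm=111 = $111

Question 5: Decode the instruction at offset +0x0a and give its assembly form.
neg ax

+0x0a: 00 f4 ⇒ word 0xf400 (little)
  op=0xf400>>10=0x3d ⇒ neg (R)
  rd: (w>>7)&0x7=0x0 → ax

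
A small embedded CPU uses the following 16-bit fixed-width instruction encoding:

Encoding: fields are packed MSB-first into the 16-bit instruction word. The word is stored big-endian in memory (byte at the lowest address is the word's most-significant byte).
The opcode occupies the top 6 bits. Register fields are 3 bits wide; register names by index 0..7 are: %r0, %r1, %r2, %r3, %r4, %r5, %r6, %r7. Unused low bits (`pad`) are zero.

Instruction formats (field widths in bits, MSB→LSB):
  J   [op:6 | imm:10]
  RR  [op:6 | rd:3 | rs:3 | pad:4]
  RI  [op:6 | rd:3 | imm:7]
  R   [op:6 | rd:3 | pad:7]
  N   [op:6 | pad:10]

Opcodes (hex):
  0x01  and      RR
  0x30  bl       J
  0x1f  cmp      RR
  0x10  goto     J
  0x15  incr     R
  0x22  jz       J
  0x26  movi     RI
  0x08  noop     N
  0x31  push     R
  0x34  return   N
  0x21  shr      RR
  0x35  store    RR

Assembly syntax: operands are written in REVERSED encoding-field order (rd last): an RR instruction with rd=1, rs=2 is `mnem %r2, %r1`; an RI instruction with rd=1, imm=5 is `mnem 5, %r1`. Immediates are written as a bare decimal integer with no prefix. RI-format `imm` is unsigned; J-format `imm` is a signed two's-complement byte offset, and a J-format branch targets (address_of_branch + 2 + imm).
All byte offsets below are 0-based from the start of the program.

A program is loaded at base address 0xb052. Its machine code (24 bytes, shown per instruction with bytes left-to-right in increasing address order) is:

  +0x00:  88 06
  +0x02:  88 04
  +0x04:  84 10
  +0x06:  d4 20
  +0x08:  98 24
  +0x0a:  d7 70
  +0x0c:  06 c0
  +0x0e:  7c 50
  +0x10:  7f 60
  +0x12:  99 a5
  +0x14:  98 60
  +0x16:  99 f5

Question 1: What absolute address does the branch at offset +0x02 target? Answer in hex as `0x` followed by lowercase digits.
[02] 88 04 → 0x8804
  op=0x8804>>10=0x22 ⇒ jz (J)
  imm@[9:0]=0x4 ⇒ 4
  target = base 0xb052 + off 0x02 + 2 + imm 4 = 0xb05a

0xb05a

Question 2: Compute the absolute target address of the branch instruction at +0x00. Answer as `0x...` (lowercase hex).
0xb05a

+0x00: 88 06 ⇒ word 0x8806 (big)
  opcode bits[15:10]=0x22: jz/J
  [9:0] imm=6 = 6
  target = base 0xb052 + off 0x00 + 2 + imm 6 = 0xb05a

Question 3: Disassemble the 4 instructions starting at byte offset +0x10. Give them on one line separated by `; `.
cmp %r6, %r6; movi 37, %r3; movi 96, %r0; movi 117, %r3

+0x10: 7f 60 ⇒ word 0x7f60 (big)
  top 6b → 0x1f → cmp [RR]
  rd@[9:7]=0x6 ⇒ %r6
  rs@[6:4]=0x6 ⇒ %r6
+0x12: 99 a5 ⇒ word 0x99a5 (big)
  top 6b → 0x26 → movi [RI]
  rd@[9:7]=0x3 ⇒ %r3
  imm@[6:0]=0x25 ⇒ 37
+0x14: 98 60 ⇒ word 0x9860 (big)
  top 6b → 0x26 → movi [RI]
  rd@[9:7]=0x0 ⇒ %r0
  imm@[6:0]=0x60 ⇒ 96
+0x16: 99 f5 ⇒ word 0x99f5 (big)
  top 6b → 0x26 → movi [RI]
  rd@[9:7]=0x3 ⇒ %r3
  imm@[6:0]=0x75 ⇒ 117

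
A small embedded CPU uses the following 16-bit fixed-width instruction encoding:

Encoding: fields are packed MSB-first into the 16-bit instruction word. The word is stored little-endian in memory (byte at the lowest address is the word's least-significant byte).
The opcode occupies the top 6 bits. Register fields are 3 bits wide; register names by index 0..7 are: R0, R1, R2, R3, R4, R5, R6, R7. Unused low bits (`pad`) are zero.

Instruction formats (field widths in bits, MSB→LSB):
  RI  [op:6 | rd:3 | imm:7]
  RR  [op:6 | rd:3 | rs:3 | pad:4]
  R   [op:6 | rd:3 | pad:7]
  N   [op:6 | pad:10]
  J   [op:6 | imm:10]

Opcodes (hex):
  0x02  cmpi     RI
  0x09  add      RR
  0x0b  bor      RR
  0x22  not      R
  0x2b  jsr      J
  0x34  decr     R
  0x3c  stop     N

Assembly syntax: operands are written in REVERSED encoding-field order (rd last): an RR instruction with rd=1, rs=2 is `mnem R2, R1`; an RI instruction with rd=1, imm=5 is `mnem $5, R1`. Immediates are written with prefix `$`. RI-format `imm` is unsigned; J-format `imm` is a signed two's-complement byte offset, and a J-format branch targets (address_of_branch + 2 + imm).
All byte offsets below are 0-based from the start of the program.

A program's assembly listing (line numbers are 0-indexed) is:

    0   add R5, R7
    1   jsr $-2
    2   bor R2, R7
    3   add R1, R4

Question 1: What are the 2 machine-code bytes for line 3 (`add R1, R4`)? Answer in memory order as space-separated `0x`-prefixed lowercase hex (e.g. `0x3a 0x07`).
L3: add op=0x9:6|rd=4:3|rs=1:3|pad=0:4 ⇒ 0x2610 ⇒ little 10 26

0x10 0x26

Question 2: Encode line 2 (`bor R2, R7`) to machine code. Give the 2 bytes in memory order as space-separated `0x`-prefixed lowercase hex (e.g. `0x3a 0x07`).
0xa0 0x2f

2. bor fields op=0xb:6|rd=7:3|rs=2:3|pad=0:4 → word 2fa0h → a0 2f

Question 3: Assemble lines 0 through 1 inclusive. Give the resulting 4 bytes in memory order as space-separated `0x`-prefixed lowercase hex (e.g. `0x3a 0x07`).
0xd0 0x27 0xfe 0xaf

0. add fields op=0x9:6|rd=7:3|rs=5:3|pad=0:4 → word 27d0h → d0 27
1. jsr fields op=0x2b:6|imm=-2:10 → word affeh → fe af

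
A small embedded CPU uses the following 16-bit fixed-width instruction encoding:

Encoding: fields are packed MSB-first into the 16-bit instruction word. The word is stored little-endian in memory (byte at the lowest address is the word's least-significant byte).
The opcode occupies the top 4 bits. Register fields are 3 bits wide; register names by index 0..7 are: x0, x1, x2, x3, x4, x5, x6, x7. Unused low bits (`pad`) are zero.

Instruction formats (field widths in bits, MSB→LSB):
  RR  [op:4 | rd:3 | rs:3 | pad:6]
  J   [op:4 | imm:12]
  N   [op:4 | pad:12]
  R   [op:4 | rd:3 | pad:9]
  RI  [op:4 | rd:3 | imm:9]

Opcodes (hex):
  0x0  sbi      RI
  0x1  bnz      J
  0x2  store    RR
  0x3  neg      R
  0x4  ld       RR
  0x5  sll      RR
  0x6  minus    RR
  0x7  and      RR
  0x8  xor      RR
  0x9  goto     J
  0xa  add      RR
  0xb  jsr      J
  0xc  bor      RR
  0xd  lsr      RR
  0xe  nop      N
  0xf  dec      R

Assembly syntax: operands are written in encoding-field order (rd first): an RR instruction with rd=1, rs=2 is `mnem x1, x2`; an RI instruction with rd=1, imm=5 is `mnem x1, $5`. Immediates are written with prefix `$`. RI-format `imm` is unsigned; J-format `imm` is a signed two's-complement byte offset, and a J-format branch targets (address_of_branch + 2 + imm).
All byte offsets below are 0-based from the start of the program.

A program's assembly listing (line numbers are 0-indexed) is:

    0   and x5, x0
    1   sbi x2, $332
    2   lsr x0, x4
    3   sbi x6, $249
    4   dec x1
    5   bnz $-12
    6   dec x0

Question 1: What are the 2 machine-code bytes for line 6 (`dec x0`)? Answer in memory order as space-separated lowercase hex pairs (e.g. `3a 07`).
00 f0

L6: dec op=0xf:4|rd=0:3|pad=0:9 ⇒ 0xf000 ⇒ little 00 f0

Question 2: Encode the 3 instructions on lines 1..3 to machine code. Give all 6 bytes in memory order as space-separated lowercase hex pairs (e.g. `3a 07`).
4c 05 00 d1 f9 0c

line 1 (sbi): pack op=0x0:4|rd=2:3|imm=332:9 = 0x054c; little→ 4c 05
line 2 (lsr): pack op=0xd:4|rd=0:3|rs=4:3|pad=0:6 = 0xd100; little→ 00 d1
line 3 (sbi): pack op=0x0:4|rd=6:3|imm=249:9 = 0x0cf9; little→ f9 0c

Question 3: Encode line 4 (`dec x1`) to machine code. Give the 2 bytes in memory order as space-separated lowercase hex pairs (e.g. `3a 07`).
4. dec fields op=0xf:4|rd=1:3|pad=0:9 → word f200h → 00 f2

00 f2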